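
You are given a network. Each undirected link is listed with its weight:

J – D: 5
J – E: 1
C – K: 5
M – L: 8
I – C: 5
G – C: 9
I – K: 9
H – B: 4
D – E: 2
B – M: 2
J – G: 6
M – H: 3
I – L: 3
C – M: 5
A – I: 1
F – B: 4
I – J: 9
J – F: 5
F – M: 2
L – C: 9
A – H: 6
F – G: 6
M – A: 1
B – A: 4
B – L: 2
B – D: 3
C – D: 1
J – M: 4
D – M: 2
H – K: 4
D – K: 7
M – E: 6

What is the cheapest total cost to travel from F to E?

Running Dijkstra from F:
F: 0
M: 2  (via F)
A: 3  (via M)
B: 4  (via F)
D: 4  (via M)
I: 4  (via A)
C: 5  (via D)
H: 5  (via M)
J: 5  (via F)
E: 6  (via D)
Shortest route: F–M–D–E = 6.

6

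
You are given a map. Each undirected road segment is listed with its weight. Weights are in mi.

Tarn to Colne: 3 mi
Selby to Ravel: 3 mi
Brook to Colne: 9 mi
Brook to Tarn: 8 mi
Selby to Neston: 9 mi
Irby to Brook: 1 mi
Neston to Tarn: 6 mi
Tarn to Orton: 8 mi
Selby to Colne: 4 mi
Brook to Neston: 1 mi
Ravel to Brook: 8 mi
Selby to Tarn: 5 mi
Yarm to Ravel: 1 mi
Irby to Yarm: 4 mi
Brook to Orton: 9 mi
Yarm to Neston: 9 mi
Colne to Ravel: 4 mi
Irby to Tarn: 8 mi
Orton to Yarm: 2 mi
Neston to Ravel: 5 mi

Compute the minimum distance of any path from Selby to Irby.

8 mi

Shortest distances from Selby:
Selby: 0
Ravel: 3  (via Selby)
Yarm: 4  (via Ravel)
Colne: 4  (via Selby)
Tarn: 5  (via Selby)
Orton: 6  (via Yarm)
Neston: 8  (via Ravel)
Irby: 8  (via Yarm)
Shortest route: Selby–Ravel–Yarm–Irby = 8 mi.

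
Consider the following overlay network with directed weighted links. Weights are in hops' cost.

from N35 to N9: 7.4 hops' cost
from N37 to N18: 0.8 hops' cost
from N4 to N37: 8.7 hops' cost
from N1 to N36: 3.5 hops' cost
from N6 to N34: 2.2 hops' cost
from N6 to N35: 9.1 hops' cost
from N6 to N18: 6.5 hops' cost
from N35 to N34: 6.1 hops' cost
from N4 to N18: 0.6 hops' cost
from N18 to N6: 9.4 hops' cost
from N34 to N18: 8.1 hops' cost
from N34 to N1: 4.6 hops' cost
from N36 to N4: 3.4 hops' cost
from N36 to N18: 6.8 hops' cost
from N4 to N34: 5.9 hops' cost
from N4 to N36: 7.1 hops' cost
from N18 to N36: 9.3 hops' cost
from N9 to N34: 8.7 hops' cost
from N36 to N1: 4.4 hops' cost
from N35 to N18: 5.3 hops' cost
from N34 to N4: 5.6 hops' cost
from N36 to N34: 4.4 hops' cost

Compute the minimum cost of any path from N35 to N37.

Candidate routes:
N35–N18–N36–N4–N37: 5.3+9.3+3.4+8.7 = 26.7
N35–N34–N4–N37: 6.1+5.6+8.7 = 20.4
N35–N34–N1–N36–N4–N37: 6.1+4.6+3.5+3.4+8.7 = 26.3
Cheapest is N35–N34–N4–N37 at 20.4 hops' cost.

20.4 hops' cost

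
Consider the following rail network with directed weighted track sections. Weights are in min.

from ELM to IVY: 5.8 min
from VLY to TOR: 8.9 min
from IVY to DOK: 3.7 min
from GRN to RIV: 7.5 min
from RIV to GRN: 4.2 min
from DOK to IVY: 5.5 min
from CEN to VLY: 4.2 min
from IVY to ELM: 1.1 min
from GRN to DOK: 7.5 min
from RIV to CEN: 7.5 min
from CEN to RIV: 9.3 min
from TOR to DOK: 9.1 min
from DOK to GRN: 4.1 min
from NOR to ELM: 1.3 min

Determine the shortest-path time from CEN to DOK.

21 min

Shortest distances from CEN:
CEN: 0
VLY: 4.2  (via CEN)
RIV: 9.3  (via CEN)
TOR: 13.1  (via VLY)
GRN: 13.5  (via RIV)
DOK: 21  (via GRN)
Shortest route: CEN → RIV → GRN → DOK = 21 min.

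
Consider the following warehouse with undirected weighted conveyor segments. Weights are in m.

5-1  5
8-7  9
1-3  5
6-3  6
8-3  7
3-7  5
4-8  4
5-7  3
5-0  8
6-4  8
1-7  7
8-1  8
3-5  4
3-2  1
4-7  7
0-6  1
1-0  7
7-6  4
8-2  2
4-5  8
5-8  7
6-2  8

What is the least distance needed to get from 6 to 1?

Enumerating some paths:
6 → 0 → 1: 1+7 = 8
6 → 3 → 1: 6+5 = 11
6 → 7 → 1: 4+7 = 11
6 → 7 → 5 → 1: 4+3+5 = 12
The minimum is 8 m via 6 → 0 → 1.

8 m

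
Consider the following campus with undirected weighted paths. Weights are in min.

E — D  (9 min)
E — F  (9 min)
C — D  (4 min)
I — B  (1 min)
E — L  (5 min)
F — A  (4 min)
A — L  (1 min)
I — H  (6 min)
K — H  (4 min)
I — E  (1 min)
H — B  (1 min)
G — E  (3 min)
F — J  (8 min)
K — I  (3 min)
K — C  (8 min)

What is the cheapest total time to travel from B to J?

Enumerating some paths:
B - H - I - E - F - J: 1+6+1+9+8 = 25
B - I - E - F - J: 1+1+9+8 = 19
B - I - E - L - A - F - J: 1+1+5+1+4+8 = 20
The minimum is 19 min via B - I - E - F - J.

19 min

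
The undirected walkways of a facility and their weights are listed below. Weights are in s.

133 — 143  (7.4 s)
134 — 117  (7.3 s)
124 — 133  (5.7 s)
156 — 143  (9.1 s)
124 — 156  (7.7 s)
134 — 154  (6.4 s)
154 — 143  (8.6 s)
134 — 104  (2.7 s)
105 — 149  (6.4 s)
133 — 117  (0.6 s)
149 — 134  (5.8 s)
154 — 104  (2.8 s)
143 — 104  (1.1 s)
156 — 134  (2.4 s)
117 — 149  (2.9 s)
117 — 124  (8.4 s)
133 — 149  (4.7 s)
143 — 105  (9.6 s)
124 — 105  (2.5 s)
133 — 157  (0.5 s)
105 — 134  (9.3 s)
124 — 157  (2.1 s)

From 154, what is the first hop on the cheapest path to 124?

Compare a few routes:
154 - 104 - 134 - 156 - 124: 2.8+2.7+2.4+7.7 = 15.6
154 - 104 - 143 - 133 - 157 - 124: 2.8+1.1+7.4+0.5+2.1 = 13.9
154 - 104 - 134 - 117 - 133 - 157 - 124: 2.8+2.7+7.3+0.6+0.5+2.1 = 16
154 - 104 - 143 - 105 - 124: 2.8+1.1+9.6+2.5 = 16
The minimum is 13.9 s via 154 - 104 - 143 - 133 - 157 - 124.
So from 154 the first move is to 104.

104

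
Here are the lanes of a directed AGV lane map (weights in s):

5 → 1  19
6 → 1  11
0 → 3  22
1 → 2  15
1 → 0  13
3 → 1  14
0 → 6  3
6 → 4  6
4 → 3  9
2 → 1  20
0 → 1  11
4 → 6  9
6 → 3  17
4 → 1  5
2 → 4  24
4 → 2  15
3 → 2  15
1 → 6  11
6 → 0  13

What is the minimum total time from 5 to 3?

Shortest distances from 5:
5: 0
1: 19  (via 5)
6: 30  (via 1)
0: 32  (via 1)
2: 34  (via 1)
4: 36  (via 6)
3: 45  (via 4)
Shortest route: 5–1–6–4–3 = 45 s.

45 s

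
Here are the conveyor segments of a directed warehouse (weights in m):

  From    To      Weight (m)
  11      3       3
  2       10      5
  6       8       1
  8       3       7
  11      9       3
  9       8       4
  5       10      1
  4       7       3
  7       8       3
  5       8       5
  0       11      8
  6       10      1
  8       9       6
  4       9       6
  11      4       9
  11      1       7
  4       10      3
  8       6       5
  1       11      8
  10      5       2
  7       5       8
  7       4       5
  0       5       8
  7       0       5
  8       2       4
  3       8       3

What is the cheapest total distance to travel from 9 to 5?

Shortest distances from 9:
9: 0
8: 4  (via 9)
2: 8  (via 8)
6: 9  (via 8)
10: 10  (via 6)
3: 11  (via 8)
5: 12  (via 10)
Shortest route: 9 → 8 → 6 → 10 → 5 = 12 m.

12 m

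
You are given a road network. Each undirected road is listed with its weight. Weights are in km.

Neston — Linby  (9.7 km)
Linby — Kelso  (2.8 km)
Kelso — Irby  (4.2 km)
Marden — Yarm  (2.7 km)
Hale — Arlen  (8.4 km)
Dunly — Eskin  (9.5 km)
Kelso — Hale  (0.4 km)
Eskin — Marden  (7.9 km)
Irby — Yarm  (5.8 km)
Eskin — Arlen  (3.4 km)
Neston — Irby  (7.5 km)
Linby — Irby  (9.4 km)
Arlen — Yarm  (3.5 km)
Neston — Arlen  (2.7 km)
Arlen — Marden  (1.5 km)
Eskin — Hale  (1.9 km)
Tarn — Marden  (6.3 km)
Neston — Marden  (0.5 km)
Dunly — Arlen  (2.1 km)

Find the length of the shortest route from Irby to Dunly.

Enumerating some paths:
Irby–Kelso–Hale–Eskin–Arlen–Dunly: 4.2+0.4+1.9+3.4+2.1 = 12
Irby–Yarm–Arlen–Dunly: 5.8+3.5+2.1 = 11.4
Irby–Yarm–Marden–Arlen–Dunly: 5.8+2.7+1.5+2.1 = 12.1
Irby–Neston–Marden–Arlen–Dunly: 7.5+0.5+1.5+2.1 = 11.6
The minimum is 11.4 km via Irby–Yarm–Arlen–Dunly.

11.4 km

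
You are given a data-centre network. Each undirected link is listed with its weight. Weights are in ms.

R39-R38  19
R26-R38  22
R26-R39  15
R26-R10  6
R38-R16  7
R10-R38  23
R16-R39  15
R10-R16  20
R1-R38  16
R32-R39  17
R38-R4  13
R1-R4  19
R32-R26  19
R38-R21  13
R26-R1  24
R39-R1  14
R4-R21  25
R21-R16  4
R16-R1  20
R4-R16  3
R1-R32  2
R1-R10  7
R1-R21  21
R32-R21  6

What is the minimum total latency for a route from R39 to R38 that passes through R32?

Best R39 to R32: R39–R1–R32 costing 16
Shortest R32→R38: R32–R21–R16–R38 = 17
Total via R32: 16 + 17 = 33 ms.

33 ms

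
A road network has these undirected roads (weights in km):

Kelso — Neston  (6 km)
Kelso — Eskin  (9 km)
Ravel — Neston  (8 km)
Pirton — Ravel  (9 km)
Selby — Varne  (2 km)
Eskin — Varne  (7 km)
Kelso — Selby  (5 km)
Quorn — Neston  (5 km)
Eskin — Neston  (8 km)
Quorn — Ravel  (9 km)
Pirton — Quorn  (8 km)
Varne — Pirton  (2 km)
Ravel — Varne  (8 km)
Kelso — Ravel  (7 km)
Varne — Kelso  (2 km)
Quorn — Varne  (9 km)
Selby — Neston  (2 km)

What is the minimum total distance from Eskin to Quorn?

Candidate routes:
Eskin → Neston → Quorn: 8+5 = 13
Eskin → Varne → Quorn: 7+9 = 16
The minimum is 13 km via Eskin → Neston → Quorn.

13 km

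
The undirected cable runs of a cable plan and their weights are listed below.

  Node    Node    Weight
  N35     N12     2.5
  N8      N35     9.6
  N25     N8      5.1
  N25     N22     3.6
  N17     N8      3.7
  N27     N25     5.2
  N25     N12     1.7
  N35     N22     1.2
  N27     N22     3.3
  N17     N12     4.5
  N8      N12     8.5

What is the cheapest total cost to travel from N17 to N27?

11.4

Compare a few routes:
N17 → N12 → N25 → N27: 4.5+1.7+5.2 = 11.4
N17 → N12 → N25 → N22 → N27: 4.5+1.7+3.6+3.3 = 13.1
N17 → N12 → N35 → N22 → N27: 4.5+2.5+1.2+3.3 = 11.5
Cheapest is N17 → N12 → N25 → N27 at 11.4.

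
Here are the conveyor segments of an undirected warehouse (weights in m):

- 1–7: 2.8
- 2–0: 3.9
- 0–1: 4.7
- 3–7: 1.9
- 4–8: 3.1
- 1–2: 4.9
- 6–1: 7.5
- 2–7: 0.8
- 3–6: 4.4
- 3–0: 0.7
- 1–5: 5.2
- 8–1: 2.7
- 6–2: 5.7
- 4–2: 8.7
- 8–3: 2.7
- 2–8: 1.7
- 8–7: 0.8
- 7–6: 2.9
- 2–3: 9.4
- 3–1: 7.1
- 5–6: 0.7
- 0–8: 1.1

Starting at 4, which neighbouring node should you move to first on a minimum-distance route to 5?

Compare a few routes:
4–8–7–6–5: 3.1+0.8+2.9+0.7 = 7.5
4–8–2–7–6–5: 3.1+1.7+0.8+2.9+0.7 = 9.2
4–8–0–3–6–5: 3.1+1.1+0.7+4.4+0.7 = 10
4–8–0–3–7–6–5: 3.1+1.1+0.7+1.9+2.9+0.7 = 10.4
Cheapest is 4–8–7–6–5 at 7.5 m.
So from 4 the first move is to 8.

8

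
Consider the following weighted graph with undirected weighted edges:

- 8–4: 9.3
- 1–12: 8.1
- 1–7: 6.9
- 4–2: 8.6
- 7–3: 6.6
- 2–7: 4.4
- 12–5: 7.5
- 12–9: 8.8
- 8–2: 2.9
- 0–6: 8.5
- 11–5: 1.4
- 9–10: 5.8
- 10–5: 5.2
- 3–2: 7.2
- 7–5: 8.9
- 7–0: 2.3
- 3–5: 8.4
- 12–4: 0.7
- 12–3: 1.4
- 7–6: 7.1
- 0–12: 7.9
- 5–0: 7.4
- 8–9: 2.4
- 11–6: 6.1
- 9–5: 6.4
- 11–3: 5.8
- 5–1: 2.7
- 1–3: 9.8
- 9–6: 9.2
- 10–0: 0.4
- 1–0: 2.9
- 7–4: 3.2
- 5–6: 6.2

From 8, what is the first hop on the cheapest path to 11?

9

Enumerating some paths:
8 - 9 - 10 - 0 - 1 - 5 - 11: 2.4+5.8+0.4+2.9+2.7+1.4 = 15.6
8 - 9 - 5 - 11: 2.4+6.4+1.4 = 10.2
8 - 9 - 10 - 5 - 11: 2.4+5.8+5.2+1.4 = 14.8
8 - 2 - 3 - 11: 2.9+7.2+5.8 = 15.9
The minimum is 10.2 via 8 - 9 - 5 - 11.
So from 8 the first move is to 9.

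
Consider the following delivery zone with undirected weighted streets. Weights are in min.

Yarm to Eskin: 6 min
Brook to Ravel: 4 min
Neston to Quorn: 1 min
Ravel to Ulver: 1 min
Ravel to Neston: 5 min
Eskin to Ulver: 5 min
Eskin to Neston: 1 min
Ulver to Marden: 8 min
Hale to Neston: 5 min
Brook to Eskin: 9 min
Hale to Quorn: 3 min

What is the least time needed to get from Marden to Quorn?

15 min

Settle nodes by increasing distance from Marden:
Marden: 0
Ulver: 8  (via Marden)
Ravel: 9  (via Ulver)
Eskin: 13  (via Ulver)
Brook: 13  (via Ravel)
Neston: 14  (via Ravel)
Quorn: 15  (via Neston)
Shortest route: Marden–Ulver–Ravel–Neston–Quorn = 15 min.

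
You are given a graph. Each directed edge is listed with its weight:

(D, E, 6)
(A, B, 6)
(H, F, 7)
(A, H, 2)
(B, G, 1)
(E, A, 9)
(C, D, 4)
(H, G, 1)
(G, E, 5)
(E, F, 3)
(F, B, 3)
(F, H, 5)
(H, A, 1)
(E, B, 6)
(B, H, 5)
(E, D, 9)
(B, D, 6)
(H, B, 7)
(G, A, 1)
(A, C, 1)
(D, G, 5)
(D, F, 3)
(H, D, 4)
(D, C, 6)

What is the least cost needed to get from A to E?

8

Settle nodes by increasing distance from A:
A: 0
C: 1  (via A)
H: 2  (via A)
G: 3  (via H)
D: 5  (via C)
B: 6  (via A)
E: 8  (via G)
Shortest route: A–H–G–E = 8.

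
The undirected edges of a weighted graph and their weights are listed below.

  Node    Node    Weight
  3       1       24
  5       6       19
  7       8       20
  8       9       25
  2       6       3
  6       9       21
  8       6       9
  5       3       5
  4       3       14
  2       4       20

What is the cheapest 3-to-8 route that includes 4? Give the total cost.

Best 3 to 4: 3–4 costing 14
Best 4 to 8: 4–2–6–8 costing 32
Total via 4: 14 + 32 = 46.

46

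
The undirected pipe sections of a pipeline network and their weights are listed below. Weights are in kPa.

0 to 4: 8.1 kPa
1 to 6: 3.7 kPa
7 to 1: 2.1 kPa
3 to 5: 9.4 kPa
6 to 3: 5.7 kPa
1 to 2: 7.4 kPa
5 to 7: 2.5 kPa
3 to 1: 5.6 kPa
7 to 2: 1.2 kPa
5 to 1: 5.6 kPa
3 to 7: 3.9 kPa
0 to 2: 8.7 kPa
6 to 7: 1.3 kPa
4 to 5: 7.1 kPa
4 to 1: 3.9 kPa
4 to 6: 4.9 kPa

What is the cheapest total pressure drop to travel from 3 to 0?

13.8 kPa

Running Dijkstra from 3:
3: 0
7: 3.9  (via 3)
2: 5.1  (via 7)
6: 5.2  (via 7)
1: 5.6  (via 3)
5: 6.4  (via 7)
4: 9.5  (via 1)
0: 13.8  (via 2)
Shortest route: 3 → 7 → 2 → 0 = 13.8 kPa.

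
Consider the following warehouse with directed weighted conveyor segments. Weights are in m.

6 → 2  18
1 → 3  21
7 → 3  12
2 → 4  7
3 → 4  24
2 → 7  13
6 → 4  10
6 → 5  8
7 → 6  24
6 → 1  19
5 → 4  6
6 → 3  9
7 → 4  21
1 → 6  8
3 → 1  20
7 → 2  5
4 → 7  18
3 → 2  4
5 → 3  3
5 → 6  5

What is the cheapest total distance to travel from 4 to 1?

50 m

Shortest distances from 4:
4: 0
7: 18  (via 4)
2: 23  (via 7)
3: 30  (via 7)
6: 42  (via 7)
1: 50  (via 3)
Shortest route: 4 → 7 → 3 → 1 = 50 m.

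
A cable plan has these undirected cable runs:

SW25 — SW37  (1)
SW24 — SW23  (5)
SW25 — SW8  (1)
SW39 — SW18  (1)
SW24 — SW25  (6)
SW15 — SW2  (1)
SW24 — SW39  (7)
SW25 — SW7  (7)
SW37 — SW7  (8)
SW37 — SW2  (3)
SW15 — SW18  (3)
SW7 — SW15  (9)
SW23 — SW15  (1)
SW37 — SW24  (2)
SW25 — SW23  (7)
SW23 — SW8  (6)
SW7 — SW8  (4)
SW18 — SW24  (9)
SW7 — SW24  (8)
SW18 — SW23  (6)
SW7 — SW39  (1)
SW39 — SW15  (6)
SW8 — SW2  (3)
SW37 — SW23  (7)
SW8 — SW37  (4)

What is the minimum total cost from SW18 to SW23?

Enumerating some paths:
SW18 - SW15 - SW23: 3+1 = 4
SW18 - SW23: 6 = 6
SW18 - SW39 - SW15 - SW23: 1+6+1 = 8
Cheapest is SW18 - SW15 - SW23 at 4.

4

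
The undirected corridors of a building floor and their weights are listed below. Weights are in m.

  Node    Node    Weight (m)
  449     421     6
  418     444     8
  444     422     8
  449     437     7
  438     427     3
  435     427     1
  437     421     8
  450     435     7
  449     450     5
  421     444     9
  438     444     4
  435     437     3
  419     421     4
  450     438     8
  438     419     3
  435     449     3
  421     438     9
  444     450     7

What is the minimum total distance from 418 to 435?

Candidate routes:
418 - 444 - 438 - 427 - 435: 8+4+3+1 = 16
418 - 444 - 450 - 449 - 435: 8+7+5+3 = 23
418 - 444 - 450 - 435: 8+7+7 = 22
Cheapest is 418 - 444 - 438 - 427 - 435 at 16 m.

16 m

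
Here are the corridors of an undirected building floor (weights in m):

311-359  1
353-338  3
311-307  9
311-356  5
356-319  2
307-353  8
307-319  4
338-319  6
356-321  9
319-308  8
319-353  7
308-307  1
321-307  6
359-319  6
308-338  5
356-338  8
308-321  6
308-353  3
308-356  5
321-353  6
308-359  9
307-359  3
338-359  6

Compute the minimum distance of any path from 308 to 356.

Candidate routes:
308 → 319 → 356: 8+2 = 10
308 → 356: 5 = 5
308 → 307 → 359 → 311 → 356: 1+3+1+5 = 10
308 → 307 → 319 → 356: 1+4+2 = 7
Cheapest is 308 → 356 at 5 m.

5 m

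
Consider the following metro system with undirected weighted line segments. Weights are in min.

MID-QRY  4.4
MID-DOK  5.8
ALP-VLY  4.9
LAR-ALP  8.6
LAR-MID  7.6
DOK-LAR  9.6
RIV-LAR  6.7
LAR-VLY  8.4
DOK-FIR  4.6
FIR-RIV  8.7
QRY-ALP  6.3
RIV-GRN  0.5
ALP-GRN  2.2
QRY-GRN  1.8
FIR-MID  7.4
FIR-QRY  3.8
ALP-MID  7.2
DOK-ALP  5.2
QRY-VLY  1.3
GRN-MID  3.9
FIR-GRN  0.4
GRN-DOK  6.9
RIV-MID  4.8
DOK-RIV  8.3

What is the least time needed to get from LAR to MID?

Settle nodes by increasing distance from LAR:
LAR: 0
RIV: 6.7  (via LAR)
GRN: 7.2  (via RIV)
FIR: 7.6  (via GRN)
MID: 7.6  (via LAR)
Shortest route: LAR → MID = 7.6 min.

7.6 min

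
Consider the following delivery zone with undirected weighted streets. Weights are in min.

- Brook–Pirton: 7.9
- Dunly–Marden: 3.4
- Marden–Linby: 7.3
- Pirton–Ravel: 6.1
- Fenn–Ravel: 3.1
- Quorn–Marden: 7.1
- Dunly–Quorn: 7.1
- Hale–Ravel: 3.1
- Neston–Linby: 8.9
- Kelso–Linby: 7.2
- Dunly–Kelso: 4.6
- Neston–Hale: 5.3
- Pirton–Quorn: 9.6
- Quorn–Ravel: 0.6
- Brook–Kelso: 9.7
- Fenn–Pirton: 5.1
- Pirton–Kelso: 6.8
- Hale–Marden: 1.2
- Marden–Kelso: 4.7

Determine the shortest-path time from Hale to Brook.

Enumerating some paths:
Hale–Ravel–Fenn–Pirton–Brook: 3.1+3.1+5.1+7.9 = 19.2
Hale–Marden–Kelso–Brook: 1.2+4.7+9.7 = 15.6
Hale–Ravel–Pirton–Brook: 3.1+6.1+7.9 = 17.1
Hale–Marden–Dunly–Kelso–Brook: 1.2+3.4+4.6+9.7 = 18.9
The minimum is 15.6 min via Hale–Marden–Kelso–Brook.

15.6 min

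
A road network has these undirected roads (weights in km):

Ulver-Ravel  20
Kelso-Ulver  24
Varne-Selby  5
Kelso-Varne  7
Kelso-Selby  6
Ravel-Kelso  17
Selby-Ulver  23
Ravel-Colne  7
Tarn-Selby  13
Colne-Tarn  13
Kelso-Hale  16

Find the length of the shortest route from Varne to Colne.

Running Dijkstra from Varne:
Varne: 0
Selby: 5  (via Varne)
Kelso: 7  (via Varne)
Tarn: 18  (via Selby)
Hale: 23  (via Kelso)
Ravel: 24  (via Kelso)
Ulver: 28  (via Selby)
Colne: 31  (via Tarn)
Shortest route: Varne–Selby–Tarn–Colne = 31 km.

31 km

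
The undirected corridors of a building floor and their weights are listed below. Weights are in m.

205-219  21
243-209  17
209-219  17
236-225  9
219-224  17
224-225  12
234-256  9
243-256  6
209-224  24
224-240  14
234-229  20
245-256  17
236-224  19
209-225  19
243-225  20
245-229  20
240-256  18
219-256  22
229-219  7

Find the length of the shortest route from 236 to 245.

Settle nodes by increasing distance from 236:
236: 0
225: 9  (via 236)
224: 19  (via 236)
209: 28  (via 225)
243: 29  (via 225)
240: 33  (via 224)
256: 35  (via 243)
219: 36  (via 224)
229: 43  (via 219)
234: 44  (via 256)
245: 52  (via 256)
Shortest route: 236 → 225 → 243 → 256 → 245 = 52 m.

52 m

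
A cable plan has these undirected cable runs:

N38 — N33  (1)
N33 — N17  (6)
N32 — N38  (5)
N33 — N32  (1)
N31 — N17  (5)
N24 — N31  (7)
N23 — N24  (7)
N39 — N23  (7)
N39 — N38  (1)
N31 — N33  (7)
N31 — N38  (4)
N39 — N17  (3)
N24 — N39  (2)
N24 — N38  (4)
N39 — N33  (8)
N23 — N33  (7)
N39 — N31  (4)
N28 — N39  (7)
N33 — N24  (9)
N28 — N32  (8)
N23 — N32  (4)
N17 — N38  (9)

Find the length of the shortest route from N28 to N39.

7

Shortest distances from N28:
N28: 0
N39: 7  (via N28)
Shortest route: N28–N39 = 7.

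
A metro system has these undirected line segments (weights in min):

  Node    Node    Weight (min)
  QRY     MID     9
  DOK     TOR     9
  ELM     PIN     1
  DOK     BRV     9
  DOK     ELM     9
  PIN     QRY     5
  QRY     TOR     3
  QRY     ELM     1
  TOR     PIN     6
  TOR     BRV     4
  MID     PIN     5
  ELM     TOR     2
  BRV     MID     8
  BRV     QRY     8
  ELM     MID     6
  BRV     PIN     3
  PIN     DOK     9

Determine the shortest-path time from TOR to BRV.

4 min

Settle nodes by increasing distance from TOR:
TOR: 0
ELM: 2  (via TOR)
QRY: 3  (via TOR)
PIN: 3  (via ELM)
BRV: 4  (via TOR)
Shortest route: TOR–BRV = 4 min.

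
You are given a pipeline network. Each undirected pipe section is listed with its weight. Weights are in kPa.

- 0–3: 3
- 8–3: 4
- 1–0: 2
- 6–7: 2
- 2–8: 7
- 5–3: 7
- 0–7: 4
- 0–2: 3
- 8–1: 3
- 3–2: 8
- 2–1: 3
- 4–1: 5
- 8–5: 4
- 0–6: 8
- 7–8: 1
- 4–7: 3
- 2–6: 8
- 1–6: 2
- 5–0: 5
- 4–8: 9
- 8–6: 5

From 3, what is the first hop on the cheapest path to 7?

Enumerating some paths:
3 - 8 - 7: 4+1 = 5
3 - 0 - 1 - 6 - 7: 3+2+2+2 = 9
3 - 0 - 7: 3+4 = 7
Cheapest is 3 - 8 - 7 at 5 kPa.
So from 3 the first move is to 8.

8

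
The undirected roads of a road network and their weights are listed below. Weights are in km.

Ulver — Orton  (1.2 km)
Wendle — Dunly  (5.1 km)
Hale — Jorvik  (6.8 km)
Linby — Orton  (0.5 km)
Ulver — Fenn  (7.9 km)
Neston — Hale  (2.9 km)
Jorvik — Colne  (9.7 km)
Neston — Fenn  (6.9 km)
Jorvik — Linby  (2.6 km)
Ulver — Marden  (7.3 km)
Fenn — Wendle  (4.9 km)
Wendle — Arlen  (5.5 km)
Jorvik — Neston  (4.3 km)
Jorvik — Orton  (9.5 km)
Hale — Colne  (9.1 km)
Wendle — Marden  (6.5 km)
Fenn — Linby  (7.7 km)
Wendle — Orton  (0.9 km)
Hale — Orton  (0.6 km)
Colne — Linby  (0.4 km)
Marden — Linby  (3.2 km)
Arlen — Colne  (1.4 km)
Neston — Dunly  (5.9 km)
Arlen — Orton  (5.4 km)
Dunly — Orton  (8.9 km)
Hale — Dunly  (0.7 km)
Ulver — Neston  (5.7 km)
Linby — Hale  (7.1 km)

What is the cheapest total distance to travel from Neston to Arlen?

Settle nodes by increasing distance from Neston:
Neston: 0
Hale: 2.9  (via Neston)
Orton: 3.5  (via Hale)
Dunly: 3.6  (via Hale)
Linby: 4  (via Orton)
Jorvik: 4.3  (via Neston)
Colne: 4.4  (via Linby)
Wendle: 4.4  (via Orton)
Ulver: 4.7  (via Orton)
Arlen: 5.8  (via Colne)
Shortest route: Neston → Hale → Orton → Linby → Colne → Arlen = 5.8 km.

5.8 km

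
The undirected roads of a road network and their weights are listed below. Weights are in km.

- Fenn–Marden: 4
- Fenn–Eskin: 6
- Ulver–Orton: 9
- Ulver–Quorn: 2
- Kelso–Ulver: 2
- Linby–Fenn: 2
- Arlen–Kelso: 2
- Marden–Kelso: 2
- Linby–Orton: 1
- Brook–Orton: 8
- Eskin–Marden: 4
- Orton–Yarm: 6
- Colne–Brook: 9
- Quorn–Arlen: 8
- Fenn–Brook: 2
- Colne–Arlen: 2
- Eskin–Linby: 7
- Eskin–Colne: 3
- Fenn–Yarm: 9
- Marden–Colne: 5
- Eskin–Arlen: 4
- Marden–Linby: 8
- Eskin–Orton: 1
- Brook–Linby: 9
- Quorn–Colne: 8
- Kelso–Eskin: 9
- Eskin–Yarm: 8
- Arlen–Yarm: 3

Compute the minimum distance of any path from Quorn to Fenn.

Candidate routes:
Quorn–Ulver–Kelso–Arlen–Eskin–Orton–Linby–Fenn: 2+2+2+4+1+1+2 = 14
Quorn–Ulver–Kelso–Marden–Fenn: 2+2+2+4 = 10
Cheapest is Quorn–Ulver–Kelso–Marden–Fenn at 10 km.

10 km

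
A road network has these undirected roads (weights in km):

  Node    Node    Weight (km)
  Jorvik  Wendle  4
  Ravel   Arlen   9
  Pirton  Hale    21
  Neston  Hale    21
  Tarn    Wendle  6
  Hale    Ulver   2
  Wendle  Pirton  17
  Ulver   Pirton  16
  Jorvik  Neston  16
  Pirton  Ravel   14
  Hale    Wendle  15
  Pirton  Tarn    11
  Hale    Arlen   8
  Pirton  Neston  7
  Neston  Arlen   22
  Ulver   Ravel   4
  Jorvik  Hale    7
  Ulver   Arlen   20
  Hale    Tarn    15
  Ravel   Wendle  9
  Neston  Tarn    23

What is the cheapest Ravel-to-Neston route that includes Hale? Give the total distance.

Shortest Ravel→Hale: Ravel → Ulver → Hale = 6
Best Hale to Neston: Hale → Neston costing 21
Total via Hale: 6 + 21 = 27 km.

27 km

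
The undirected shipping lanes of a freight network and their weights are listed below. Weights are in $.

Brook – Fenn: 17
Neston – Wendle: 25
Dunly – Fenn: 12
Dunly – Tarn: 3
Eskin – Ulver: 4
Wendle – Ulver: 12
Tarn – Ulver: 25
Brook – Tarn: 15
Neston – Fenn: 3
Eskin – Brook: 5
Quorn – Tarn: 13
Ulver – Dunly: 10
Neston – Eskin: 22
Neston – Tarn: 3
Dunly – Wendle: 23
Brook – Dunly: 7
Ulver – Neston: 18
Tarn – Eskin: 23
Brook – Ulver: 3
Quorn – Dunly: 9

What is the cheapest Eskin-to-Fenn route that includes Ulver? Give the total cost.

Best Eskin to Ulver: Eskin → Ulver costing 4
Best Ulver to Fenn: Ulver → Dunly → Tarn → Neston → Fenn costing 19
Total via Ulver: 4 + 19 = $23.

$23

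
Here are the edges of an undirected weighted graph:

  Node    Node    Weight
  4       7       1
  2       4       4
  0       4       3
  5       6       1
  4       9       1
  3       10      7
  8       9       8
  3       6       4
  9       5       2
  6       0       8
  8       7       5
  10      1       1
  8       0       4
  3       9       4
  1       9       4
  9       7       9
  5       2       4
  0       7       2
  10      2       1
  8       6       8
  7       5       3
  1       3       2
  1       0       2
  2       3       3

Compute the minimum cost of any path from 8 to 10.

7

Settle nodes by increasing distance from 8:
8: 0
0: 4  (via 8)
7: 5  (via 8)
1: 6  (via 0)
4: 6  (via 7)
9: 7  (via 4)
10: 7  (via 1)
Shortest route: 8–0–1–10 = 7.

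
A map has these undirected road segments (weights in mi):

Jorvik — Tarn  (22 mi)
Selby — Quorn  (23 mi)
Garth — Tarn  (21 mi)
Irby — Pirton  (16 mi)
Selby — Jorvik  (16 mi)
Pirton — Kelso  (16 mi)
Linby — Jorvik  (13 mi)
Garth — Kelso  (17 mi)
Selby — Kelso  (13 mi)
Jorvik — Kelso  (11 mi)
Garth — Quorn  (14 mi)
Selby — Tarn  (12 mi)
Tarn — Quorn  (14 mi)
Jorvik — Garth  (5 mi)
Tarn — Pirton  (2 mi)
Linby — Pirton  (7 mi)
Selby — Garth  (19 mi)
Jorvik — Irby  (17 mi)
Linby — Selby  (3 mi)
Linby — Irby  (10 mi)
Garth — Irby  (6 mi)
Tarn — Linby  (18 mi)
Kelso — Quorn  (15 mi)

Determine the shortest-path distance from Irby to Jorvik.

11 mi

Enumerating some paths:
Irby → Linby → Jorvik: 10+13 = 23
Irby → Garth → Jorvik: 6+5 = 11
Irby → Jorvik: 17 = 17
The minimum is 11 mi via Irby → Garth → Jorvik.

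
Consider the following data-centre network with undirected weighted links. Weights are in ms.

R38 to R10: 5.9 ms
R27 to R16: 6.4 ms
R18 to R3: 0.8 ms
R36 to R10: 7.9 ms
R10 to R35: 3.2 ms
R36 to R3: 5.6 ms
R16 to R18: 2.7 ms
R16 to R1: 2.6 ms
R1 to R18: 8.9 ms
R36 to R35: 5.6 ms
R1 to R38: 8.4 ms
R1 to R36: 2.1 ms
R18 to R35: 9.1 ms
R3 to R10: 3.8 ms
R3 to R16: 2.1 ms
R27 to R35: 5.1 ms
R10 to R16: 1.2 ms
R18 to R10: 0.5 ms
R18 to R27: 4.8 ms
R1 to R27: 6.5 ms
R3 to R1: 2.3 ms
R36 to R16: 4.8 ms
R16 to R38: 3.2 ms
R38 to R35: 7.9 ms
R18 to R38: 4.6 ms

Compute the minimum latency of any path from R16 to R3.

Candidate routes:
R16–R3: 2.1 = 2.1
R16–R10–R18–R3: 1.2+0.5+0.8 = 2.5
The minimum is 2.1 ms via R16–R3.

2.1 ms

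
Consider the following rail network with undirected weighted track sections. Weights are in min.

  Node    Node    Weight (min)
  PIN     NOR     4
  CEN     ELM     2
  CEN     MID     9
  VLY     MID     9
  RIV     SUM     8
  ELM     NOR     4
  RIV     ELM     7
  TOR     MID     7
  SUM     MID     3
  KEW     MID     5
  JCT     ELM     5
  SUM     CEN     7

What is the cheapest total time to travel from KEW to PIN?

Shortest distances from KEW:
KEW: 0
MID: 5  (via KEW)
SUM: 8  (via MID)
TOR: 12  (via MID)
VLY: 14  (via MID)
CEN: 14  (via MID)
ELM: 16  (via CEN)
RIV: 16  (via SUM)
NOR: 20  (via ELM)
JCT: 21  (via ELM)
PIN: 24  (via NOR)
Shortest route: KEW–MID–CEN–ELM–NOR–PIN = 24 min.

24 min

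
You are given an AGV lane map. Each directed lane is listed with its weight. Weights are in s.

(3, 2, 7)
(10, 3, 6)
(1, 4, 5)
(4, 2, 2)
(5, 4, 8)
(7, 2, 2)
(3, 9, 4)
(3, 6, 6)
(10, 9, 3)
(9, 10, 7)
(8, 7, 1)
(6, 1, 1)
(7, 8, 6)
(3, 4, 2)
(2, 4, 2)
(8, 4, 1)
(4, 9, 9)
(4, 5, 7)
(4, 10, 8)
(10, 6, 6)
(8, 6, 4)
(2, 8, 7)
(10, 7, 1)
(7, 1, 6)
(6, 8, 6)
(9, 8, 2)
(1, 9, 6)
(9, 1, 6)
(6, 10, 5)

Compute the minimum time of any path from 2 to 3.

Shortest distances from 2:
2: 0
4: 2  (via 2)
8: 7  (via 2)
7: 8  (via 8)
5: 9  (via 4)
10: 10  (via 4)
6: 11  (via 8)
9: 11  (via 4)
1: 12  (via 6)
3: 16  (via 10)
Shortest route: 2–4–10–3 = 16 s.

16 s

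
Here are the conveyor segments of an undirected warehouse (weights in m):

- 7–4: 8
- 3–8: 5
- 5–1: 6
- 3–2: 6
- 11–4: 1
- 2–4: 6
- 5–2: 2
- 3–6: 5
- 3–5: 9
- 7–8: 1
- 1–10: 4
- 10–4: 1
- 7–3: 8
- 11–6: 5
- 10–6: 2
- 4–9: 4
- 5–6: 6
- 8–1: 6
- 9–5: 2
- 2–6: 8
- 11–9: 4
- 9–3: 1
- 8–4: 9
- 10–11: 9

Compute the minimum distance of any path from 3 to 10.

6 m

Running Dijkstra from 3:
3: 0
9: 1  (via 3)
5: 3  (via 9)
2: 5  (via 5)
4: 5  (via 9)
6: 5  (via 3)
8: 5  (via 3)
11: 5  (via 9)
7: 6  (via 8)
10: 6  (via 4)
Shortest route: 3 → 9 → 4 → 10 = 6 m.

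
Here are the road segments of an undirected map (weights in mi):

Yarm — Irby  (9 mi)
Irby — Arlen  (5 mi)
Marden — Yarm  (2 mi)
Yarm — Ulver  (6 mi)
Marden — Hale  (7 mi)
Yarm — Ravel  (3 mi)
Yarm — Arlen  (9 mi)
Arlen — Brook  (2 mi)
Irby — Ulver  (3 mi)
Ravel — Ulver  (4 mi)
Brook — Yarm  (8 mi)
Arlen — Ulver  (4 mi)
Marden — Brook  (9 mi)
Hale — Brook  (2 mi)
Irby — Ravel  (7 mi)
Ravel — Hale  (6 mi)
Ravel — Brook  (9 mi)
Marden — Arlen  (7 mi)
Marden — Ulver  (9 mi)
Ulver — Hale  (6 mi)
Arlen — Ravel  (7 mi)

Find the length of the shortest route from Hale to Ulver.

Enumerating some paths:
Hale - Brook - Arlen - Ulver: 2+2+4 = 8
Hale - Ulver: 6 = 6
The minimum is 6 mi via Hale - Ulver.

6 mi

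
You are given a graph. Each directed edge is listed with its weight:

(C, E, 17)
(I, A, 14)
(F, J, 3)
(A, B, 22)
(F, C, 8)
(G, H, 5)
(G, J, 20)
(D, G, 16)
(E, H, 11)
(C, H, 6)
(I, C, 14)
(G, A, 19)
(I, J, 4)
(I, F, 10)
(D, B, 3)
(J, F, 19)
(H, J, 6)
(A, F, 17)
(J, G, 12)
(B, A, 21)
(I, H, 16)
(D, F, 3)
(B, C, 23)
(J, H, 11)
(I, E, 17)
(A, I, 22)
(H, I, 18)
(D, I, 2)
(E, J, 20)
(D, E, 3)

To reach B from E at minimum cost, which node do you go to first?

H

Compare a few routes:
E - H - J - G - A - B: 11+6+12+19+22 = 70
E - H - I - A - B: 11+18+14+22 = 65
Cheapest is E - H - I - A - B at 65.
So from E the first move is to H.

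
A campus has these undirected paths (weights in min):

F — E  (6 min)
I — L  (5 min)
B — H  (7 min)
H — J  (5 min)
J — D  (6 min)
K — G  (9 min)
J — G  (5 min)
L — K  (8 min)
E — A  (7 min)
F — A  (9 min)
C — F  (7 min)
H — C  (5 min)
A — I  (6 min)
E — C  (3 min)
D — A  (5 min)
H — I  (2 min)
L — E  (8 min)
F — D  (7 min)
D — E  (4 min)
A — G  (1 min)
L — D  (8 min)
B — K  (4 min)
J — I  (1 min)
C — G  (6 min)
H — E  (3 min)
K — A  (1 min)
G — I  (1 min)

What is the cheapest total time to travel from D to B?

10 min

Settle nodes by increasing distance from D:
D: 0
E: 4  (via D)
A: 5  (via D)
G: 6  (via A)
J: 6  (via D)
K: 6  (via A)
C: 7  (via E)
F: 7  (via D)
H: 7  (via E)
I: 7  (via G)
L: 8  (via D)
B: 10  (via K)
Shortest route: D–A–K–B = 10 min.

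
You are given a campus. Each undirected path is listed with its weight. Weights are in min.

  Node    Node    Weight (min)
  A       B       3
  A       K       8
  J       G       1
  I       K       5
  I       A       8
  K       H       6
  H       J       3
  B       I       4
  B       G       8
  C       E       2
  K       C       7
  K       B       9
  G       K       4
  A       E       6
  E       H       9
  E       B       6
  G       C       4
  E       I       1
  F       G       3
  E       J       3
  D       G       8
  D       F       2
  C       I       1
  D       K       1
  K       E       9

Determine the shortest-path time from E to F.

7 min

Shortest distances from E:
E: 0
I: 1  (via E)
C: 2  (via E)
J: 3  (via E)
G: 4  (via J)
B: 5  (via I)
A: 6  (via E)
H: 6  (via J)
K: 6  (via I)
D: 7  (via K)
F: 7  (via G)
Shortest route: E–J–G–F = 7 min.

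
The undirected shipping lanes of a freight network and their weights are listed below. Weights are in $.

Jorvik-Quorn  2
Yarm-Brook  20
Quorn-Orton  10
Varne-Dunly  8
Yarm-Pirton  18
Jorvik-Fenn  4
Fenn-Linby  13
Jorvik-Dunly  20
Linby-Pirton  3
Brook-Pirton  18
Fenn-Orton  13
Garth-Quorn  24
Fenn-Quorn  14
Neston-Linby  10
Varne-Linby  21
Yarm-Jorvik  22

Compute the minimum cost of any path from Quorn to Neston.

$29

Running Dijkstra from Quorn:
Quorn: 0
Jorvik: 2  (via Quorn)
Fenn: 6  (via Jorvik)
Orton: 10  (via Quorn)
Linby: 19  (via Fenn)
Dunly: 22  (via Jorvik)
Pirton: 22  (via Linby)
Yarm: 24  (via Jorvik)
Garth: 24  (via Quorn)
Neston: 29  (via Linby)
Shortest route: Quorn → Jorvik → Fenn → Linby → Neston = $29.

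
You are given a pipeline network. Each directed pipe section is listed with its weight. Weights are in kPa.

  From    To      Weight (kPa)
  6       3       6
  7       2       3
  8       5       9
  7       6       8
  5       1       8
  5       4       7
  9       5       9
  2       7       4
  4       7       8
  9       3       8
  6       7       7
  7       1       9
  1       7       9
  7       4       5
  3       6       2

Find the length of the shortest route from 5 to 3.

29 kPa

Enumerating some paths:
5–1–7–6–3: 8+9+8+6 = 31
5–4–7–6–3: 7+8+8+6 = 29
Cheapest is 5–4–7–6–3 at 29 kPa.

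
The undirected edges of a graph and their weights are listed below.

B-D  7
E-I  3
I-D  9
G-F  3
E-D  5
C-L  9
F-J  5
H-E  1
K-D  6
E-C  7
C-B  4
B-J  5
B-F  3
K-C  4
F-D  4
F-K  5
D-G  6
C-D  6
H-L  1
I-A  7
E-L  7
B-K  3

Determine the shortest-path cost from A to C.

17

Compare a few routes:
A–I–E–C: 7+3+7 = 17
A–I–E–D–C: 7+3+5+6 = 21
A–I–E–H–L–C: 7+3+1+1+9 = 21
Cheapest is A–I–E–C at 17.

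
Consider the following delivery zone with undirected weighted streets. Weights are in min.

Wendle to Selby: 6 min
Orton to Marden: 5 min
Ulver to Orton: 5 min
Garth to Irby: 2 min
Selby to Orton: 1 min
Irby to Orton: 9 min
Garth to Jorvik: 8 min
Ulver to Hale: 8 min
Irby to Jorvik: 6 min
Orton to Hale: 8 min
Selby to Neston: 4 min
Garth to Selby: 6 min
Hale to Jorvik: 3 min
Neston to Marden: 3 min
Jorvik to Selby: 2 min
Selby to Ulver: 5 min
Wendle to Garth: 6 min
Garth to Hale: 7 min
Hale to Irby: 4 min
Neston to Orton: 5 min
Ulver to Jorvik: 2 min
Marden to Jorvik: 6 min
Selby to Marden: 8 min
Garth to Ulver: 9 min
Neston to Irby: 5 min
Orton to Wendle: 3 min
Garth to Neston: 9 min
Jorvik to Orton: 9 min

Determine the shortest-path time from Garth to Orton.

7 min

Shortest distances from Garth:
Garth: 0
Irby: 2  (via Garth)
Selby: 6  (via Garth)
Hale: 6  (via Irby)
Wendle: 6  (via Garth)
Neston: 7  (via Irby)
Orton: 7  (via Selby)
Shortest route: Garth → Selby → Orton = 7 min.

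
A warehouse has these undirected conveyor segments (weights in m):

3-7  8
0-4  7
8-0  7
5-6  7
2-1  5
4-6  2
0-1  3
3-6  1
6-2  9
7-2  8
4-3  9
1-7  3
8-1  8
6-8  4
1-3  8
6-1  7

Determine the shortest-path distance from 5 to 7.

Candidate routes:
5 - 6 - 1 - 7: 7+7+3 = 17
5 - 6 - 4 - 0 - 1 - 7: 7+2+7+3+3 = 22
5 - 6 - 3 - 7: 7+1+8 = 16
5 - 6 - 3 - 1 - 7: 7+1+8+3 = 19
The minimum is 16 m via 5 - 6 - 3 - 7.

16 m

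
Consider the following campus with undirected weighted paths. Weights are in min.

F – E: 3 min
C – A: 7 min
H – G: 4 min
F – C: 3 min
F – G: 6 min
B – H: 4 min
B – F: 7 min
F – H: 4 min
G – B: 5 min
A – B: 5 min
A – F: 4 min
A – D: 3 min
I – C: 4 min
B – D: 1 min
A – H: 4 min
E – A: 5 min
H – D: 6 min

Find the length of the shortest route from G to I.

13 min

Compare a few routes:
G - F - C - I: 6+3+4 = 13
G - H - F - C - I: 4+4+3+4 = 15
The minimum is 13 min via G - F - C - I.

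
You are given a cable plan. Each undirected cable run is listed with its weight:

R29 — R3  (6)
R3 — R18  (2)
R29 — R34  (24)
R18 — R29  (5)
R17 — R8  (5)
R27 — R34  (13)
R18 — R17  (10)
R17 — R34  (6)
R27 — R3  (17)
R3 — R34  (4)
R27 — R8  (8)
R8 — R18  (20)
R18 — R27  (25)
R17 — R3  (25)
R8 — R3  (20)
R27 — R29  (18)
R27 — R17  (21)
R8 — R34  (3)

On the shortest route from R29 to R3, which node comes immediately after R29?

R3

Candidate routes:
R29–R18–R3: 5+2 = 7
R29–R3: 6 = 6
Cheapest is R29–R3 at 6.
So from R29 the first move is to R3.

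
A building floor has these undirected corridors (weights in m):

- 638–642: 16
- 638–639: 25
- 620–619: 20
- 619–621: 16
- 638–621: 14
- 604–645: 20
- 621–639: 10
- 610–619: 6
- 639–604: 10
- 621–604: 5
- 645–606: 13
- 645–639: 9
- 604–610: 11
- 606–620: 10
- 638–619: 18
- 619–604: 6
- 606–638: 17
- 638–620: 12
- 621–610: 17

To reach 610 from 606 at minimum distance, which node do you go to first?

Enumerating some paths:
606 - 645 - 639 - 604 - 610: 13+9+10+11 = 43
606 - 638 - 619 - 610: 17+18+6 = 41
606 - 645 - 604 - 610: 13+20+11 = 44
606 - 620 - 619 - 610: 10+20+6 = 36
Cheapest is 606 - 620 - 619 - 610 at 36 m.
So from 606 the first move is to 620.

620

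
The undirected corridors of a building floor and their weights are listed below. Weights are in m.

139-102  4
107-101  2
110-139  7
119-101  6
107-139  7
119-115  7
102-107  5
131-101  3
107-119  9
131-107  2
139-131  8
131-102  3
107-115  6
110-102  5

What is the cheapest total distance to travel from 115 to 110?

Compare a few routes:
115 → 107 → 102 → 110: 6+5+5 = 16
115 → 107 → 101 → 131 → 102 → 110: 6+2+3+3+5 = 19
115 → 107 → 131 → 102 → 139 → 110: 6+2+3+4+7 = 22
115 → 107 → 139 → 110: 6+7+7 = 20
Cheapest is 115 → 107 → 102 → 110 at 16 m.

16 m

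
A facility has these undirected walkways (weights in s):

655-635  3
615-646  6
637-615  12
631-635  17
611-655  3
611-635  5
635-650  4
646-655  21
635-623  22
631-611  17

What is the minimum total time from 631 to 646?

41 s

Enumerating some paths:
631 → 635 → 611 → 655 → 646: 17+5+3+21 = 46
631 → 611 → 655 → 646: 17+3+21 = 41
631 → 611 → 635 → 655 → 646: 17+5+3+21 = 46
The minimum is 41 s via 631 → 611 → 655 → 646.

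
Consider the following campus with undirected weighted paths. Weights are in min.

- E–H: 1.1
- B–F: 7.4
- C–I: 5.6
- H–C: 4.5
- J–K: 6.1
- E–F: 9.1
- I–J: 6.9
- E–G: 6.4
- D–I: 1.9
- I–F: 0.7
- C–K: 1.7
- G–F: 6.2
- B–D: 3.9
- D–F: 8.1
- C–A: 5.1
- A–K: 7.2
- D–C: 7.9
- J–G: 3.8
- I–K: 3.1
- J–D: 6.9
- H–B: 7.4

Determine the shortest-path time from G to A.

Candidate routes:
G - F - I - K - C - A: 6.2+0.7+3.1+1.7+5.1 = 16.8
G - J - K - C - A: 3.8+6.1+1.7+5.1 = 16.7
The minimum is 16.7 min via G - J - K - C - A.

16.7 min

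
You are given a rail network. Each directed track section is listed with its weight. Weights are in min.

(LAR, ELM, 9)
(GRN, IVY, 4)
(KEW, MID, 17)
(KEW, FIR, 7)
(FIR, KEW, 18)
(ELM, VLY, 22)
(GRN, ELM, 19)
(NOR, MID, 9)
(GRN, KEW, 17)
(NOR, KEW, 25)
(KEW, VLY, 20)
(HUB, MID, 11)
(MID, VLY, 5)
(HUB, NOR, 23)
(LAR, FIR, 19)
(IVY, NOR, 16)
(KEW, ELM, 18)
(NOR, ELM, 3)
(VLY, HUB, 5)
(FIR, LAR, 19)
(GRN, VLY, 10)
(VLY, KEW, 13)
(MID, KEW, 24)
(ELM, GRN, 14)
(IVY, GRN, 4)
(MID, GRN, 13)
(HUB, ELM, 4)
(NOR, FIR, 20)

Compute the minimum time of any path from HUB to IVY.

22 min

Settle nodes by increasing distance from HUB:
HUB: 0
ELM: 4  (via HUB)
MID: 11  (via HUB)
VLY: 16  (via MID)
GRN: 18  (via ELM)
IVY: 22  (via GRN)
Shortest route: HUB → ELM → GRN → IVY = 22 min.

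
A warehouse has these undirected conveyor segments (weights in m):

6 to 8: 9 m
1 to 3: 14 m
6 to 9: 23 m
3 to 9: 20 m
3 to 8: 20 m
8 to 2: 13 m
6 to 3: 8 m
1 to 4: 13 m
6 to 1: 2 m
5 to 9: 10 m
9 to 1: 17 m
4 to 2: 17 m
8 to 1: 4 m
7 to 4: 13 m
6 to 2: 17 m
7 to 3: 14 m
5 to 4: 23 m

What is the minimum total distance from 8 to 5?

Enumerating some paths:
8 → 1 → 9 → 5: 4+17+10 = 31
8 → 6 → 1 → 9 → 5: 9+2+17+10 = 38
The minimum is 31 m via 8 → 1 → 9 → 5.

31 m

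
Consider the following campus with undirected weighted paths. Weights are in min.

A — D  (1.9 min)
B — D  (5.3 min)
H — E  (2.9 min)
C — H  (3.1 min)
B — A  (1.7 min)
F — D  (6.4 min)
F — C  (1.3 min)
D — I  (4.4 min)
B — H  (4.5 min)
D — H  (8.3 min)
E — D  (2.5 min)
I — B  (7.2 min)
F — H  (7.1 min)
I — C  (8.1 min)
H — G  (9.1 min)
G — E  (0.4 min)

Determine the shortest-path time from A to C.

Shortest distances from A:
A: 0
B: 1.7  (via A)
D: 1.9  (via A)
E: 4.4  (via D)
G: 4.8  (via E)
H: 6.2  (via B)
I: 6.3  (via D)
F: 8.3  (via D)
C: 9.3  (via H)
Shortest route: A → B → H → C = 9.3 min.

9.3 min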